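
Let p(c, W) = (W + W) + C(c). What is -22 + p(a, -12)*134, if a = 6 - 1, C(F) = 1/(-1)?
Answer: -3372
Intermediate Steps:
C(F) = -1
a = 5
p(c, W) = -1 + 2*W (p(c, W) = (W + W) - 1 = 2*W - 1 = -1 + 2*W)
-22 + p(a, -12)*134 = -22 + (-1 + 2*(-12))*134 = -22 + (-1 - 24)*134 = -22 - 25*134 = -22 - 3350 = -3372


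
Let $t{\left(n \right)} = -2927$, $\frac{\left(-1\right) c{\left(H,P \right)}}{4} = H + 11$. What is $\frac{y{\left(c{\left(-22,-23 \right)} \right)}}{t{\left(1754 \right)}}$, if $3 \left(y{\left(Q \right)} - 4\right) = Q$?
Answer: $- \frac{56}{8781} \approx -0.0063774$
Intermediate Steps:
$c{\left(H,P \right)} = -44 - 4 H$ ($c{\left(H,P \right)} = - 4 \left(H + 11\right) = - 4 \left(11 + H\right) = -44 - 4 H$)
$y{\left(Q \right)} = 4 + \frac{Q}{3}$
$\frac{y{\left(c{\left(-22,-23 \right)} \right)}}{t{\left(1754 \right)}} = \frac{4 + \frac{-44 - -88}{3}}{-2927} = \left(4 + \frac{-44 + 88}{3}\right) \left(- \frac{1}{2927}\right) = \left(4 + \frac{1}{3} \cdot 44\right) \left(- \frac{1}{2927}\right) = \left(4 + \frac{44}{3}\right) \left(- \frac{1}{2927}\right) = \frac{56}{3} \left(- \frac{1}{2927}\right) = - \frac{56}{8781}$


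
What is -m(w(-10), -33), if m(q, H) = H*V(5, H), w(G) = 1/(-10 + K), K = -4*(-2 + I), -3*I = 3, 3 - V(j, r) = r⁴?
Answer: -39135294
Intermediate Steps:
V(j, r) = 3 - r⁴
I = -1 (I = -⅓*3 = -1)
K = 12 (K = -4*(-2 - 1) = -4*(-3) = 12)
w(G) = ½ (w(G) = 1/(-10 + 12) = 1/2 = ½)
m(q, H) = H*(3 - H⁴)
-m(w(-10), -33) = -(-33)*(3 - 1*(-33)⁴) = -(-33)*(3 - 1*1185921) = -(-33)*(3 - 1185921) = -(-33)*(-1185918) = -1*39135294 = -39135294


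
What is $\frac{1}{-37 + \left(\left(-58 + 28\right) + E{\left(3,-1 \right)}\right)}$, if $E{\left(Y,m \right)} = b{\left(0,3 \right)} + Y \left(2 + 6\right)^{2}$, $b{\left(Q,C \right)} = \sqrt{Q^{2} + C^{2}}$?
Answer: $\frac{1}{128} \approx 0.0078125$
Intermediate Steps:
$b{\left(Q,C \right)} = \sqrt{C^{2} + Q^{2}}$
$E{\left(Y,m \right)} = 3 + 64 Y$ ($E{\left(Y,m \right)} = \sqrt{3^{2} + 0^{2}} + Y \left(2 + 6\right)^{2} = \sqrt{9 + 0} + Y 8^{2} = \sqrt{9} + Y 64 = 3 + 64 Y$)
$\frac{1}{-37 + \left(\left(-58 + 28\right) + E{\left(3,-1 \right)}\right)} = \frac{1}{-37 + \left(\left(-58 + 28\right) + \left(3 + 64 \cdot 3\right)\right)} = \frac{1}{-37 + \left(-30 + \left(3 + 192\right)\right)} = \frac{1}{-37 + \left(-30 + 195\right)} = \frac{1}{-37 + 165} = \frac{1}{128}$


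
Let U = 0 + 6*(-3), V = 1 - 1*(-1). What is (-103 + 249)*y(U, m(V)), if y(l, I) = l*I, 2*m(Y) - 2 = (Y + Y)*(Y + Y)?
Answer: -23652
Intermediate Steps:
V = 2 (V = 1 + 1 = 2)
m(Y) = 1 + 2*Y² (m(Y) = 1 + ((Y + Y)*(Y + Y))/2 = 1 + ((2*Y)*(2*Y))/2 = 1 + (4*Y²)/2 = 1 + 2*Y²)
U = -18 (U = 0 - 18 = -18)
y(l, I) = I*l
(-103 + 249)*y(U, m(V)) = (-103 + 249)*((1 + 2*2²)*(-18)) = 146*((1 + 2*4)*(-18)) = 146*((1 + 8)*(-18)) = 146*(9*(-18)) = 146*(-162) = -23652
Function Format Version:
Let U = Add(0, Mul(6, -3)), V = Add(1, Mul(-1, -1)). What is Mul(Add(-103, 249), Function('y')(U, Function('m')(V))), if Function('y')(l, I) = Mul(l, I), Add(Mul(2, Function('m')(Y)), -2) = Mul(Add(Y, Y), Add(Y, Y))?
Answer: -23652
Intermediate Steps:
V = 2 (V = Add(1, 1) = 2)
Function('m')(Y) = Add(1, Mul(2, Pow(Y, 2))) (Function('m')(Y) = Add(1, Mul(Rational(1, 2), Mul(Add(Y, Y), Add(Y, Y)))) = Add(1, Mul(Rational(1, 2), Mul(Mul(2, Y), Mul(2, Y)))) = Add(1, Mul(Rational(1, 2), Mul(4, Pow(Y, 2)))) = Add(1, Mul(2, Pow(Y, 2))))
U = -18 (U = Add(0, -18) = -18)
Function('y')(l, I) = Mul(I, l)
Mul(Add(-103, 249), Function('y')(U, Function('m')(V))) = Mul(Add(-103, 249), Mul(Add(1, Mul(2, Pow(2, 2))), -18)) = Mul(146, Mul(Add(1, Mul(2, 4)), -18)) = Mul(146, Mul(Add(1, 8), -18)) = Mul(146, Mul(9, -18)) = Mul(146, -162) = -23652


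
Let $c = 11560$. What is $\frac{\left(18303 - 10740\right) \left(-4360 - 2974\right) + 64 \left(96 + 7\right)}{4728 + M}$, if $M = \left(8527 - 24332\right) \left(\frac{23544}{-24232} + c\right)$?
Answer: $\frac{167989703050}{553355032973} \approx 0.30358$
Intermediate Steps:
$M = - \frac{553369354085}{3029}$ ($M = \left(8527 - 24332\right) \left(\frac{23544}{-24232} + 11560\right) = - 15805 \left(23544 \left(- \frac{1}{24232}\right) + 11560\right) = - 15805 \left(- \frac{2943}{3029} + 11560\right) = \left(-15805\right) \frac{35012297}{3029} = - \frac{553369354085}{3029} \approx -1.8269 \cdot 10^{8}$)
$\frac{\left(18303 - 10740\right) \left(-4360 - 2974\right) + 64 \left(96 + 7\right)}{4728 + M} = \frac{\left(18303 - 10740\right) \left(-4360 - 2974\right) + 64 \left(96 + 7\right)}{4728 - \frac{553369354085}{3029}} = \frac{7563 \left(-7334\right) + 64 \cdot 103}{- \frac{553355032973}{3029}} = \left(-55467042 + 6592\right) \left(- \frac{3029}{553355032973}\right) = \left(-55460450\right) \left(- \frac{3029}{553355032973}\right) = \frac{167989703050}{553355032973}$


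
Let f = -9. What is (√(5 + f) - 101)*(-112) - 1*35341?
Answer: -24029 - 224*I ≈ -24029.0 - 224.0*I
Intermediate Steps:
(√(5 + f) - 101)*(-112) - 1*35341 = (√(5 - 9) - 101)*(-112) - 1*35341 = (√(-4) - 101)*(-112) - 35341 = (2*I - 101)*(-112) - 35341 = (-101 + 2*I)*(-112) - 35341 = (11312 - 224*I) - 35341 = -24029 - 224*I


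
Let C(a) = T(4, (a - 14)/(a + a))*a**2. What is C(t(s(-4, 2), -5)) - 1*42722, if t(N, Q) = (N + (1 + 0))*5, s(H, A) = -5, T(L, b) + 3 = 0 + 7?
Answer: -41122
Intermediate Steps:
T(L, b) = 4 (T(L, b) = -3 + (0 + 7) = -3 + 7 = 4)
t(N, Q) = 5 + 5*N (t(N, Q) = (N + 1)*5 = (1 + N)*5 = 5 + 5*N)
C(a) = 4*a**2
C(t(s(-4, 2), -5)) - 1*42722 = 4*(5 + 5*(-5))**2 - 1*42722 = 4*(5 - 25)**2 - 42722 = 4*(-20)**2 - 42722 = 4*400 - 42722 = 1600 - 42722 = -41122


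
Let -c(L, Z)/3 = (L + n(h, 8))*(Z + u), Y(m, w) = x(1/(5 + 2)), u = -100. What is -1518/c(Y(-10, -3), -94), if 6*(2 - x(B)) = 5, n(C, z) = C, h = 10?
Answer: -1518/6499 ≈ -0.23357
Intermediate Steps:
x(B) = 7/6 (x(B) = 2 - 1/6*5 = 2 - 5/6 = 7/6)
Y(m, w) = 7/6
c(L, Z) = -3*(-100 + Z)*(10 + L) (c(L, Z) = -3*(L + 10)*(Z - 100) = -3*(10 + L)*(-100 + Z) = -3*(-100 + Z)*(10 + L))
-1518/c(Y(-10, -3), -94) = -1518/(3000 - 30*(-94) + 300*(7/6) - 3*7/6*(-94)) = -1518/(3000 + 2820 + 350 + 329) = -1518/6499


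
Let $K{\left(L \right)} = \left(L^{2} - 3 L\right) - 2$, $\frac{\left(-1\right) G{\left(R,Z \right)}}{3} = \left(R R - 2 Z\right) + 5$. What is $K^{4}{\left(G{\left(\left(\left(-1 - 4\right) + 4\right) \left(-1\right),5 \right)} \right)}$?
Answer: $126247696$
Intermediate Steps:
$G{\left(R,Z \right)} = -15 - 3 R^{2} + 6 Z$ ($G{\left(R,Z \right)} = - 3 \left(\left(R R - 2 Z\right) + 5\right) = - 3 \left(\left(R^{2} - 2 Z\right) + 5\right) = - 3 \left(5 + R^{2} - 2 Z\right) = -15 - 3 R^{2} + 6 Z$)
$K{\left(L \right)} = -2 + L^{2} - 3 L$
$K^{4}{\left(G{\left(\left(\left(-1 - 4\right) + 4\right) \left(-1\right),5 \right)} \right)} = \left(-2 + \left(-15 - 3 \left(\left(\left(-1 - 4\right) + 4\right) \left(-1\right)\right)^{2} + 6 \cdot 5\right)^{2} - 3 \left(-15 - 3 \left(\left(\left(-1 - 4\right) + 4\right) \left(-1\right)\right)^{2} + 6 \cdot 5\right)\right)^{4} = \left(-2 + \left(-15 - 3 \left(\left(\left(-1 - 4\right) + 4\right) \left(-1\right)\right)^{2} + 30\right)^{2} - 3 \left(-15 - 3 \left(\left(\left(-1 - 4\right) + 4\right) \left(-1\right)\right)^{2} + 30\right)\right)^{4} = \left(-2 + \left(-15 - 3 \left(\left(-5 + 4\right) \left(-1\right)\right)^{2} + 30\right)^{2} - 3 \left(-15 - 3 \left(\left(-5 + 4\right) \left(-1\right)\right)^{2} + 30\right)\right)^{4} = \left(-2 + \left(-15 - 3 \left(\left(-1\right) \left(-1\right)\right)^{2} + 30\right)^{2} - 3 \left(-15 - 3 \left(\left(-1\right) \left(-1\right)\right)^{2} + 30\right)\right)^{4} = \left(-2 + \left(-15 - 3 \cdot 1^{2} + 30\right)^{2} - 3 \left(-15 - 3 \cdot 1^{2} + 30\right)\right)^{4} = \left(-2 + \left(-15 - 3 + 30\right)^{2} - 3 \left(-15 - 3 + 30\right)\right)^{4} = \left(-2 + 12^{2} - 36\right)^{4} = \left(-2 + 144 - 36\right)^{4} = 106^{4} = 126247696$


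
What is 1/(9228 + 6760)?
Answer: 1/15988 ≈ 6.2547e-5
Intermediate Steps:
1/(9228 + 6760) = 1/15988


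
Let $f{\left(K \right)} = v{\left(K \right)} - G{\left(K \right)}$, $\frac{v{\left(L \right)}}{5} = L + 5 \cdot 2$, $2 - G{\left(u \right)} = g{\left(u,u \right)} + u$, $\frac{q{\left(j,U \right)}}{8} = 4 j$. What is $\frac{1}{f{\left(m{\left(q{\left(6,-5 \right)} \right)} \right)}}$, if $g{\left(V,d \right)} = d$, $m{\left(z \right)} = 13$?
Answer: $\frac{1}{139} \approx 0.0071942$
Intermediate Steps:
$q{\left(j,U \right)} = 32 j$ ($q{\left(j,U \right)} = 8 \cdot 4 j = 32 j$)
$G{\left(u \right)} = 2 - 2 u$ ($G{\left(u \right)} = 2 - \left(u + u\right) = 2 - 2 u$)
$v{\left(L \right)} = 50 + 5 L$ ($v{\left(L \right)} = 5 \left(L + 5 \cdot 2\right) = 5 \left(L + 10\right) = 5 \left(10 + L\right) = 50 + 5 L$)
$f{\left(K \right)} = 48 + 7 K$ ($f{\left(K \right)} = \left(50 + 5 K\right) - \left(2 - 2 K\right) = \left(50 + 5 K\right) + \left(-2 + 2 K\right) = 48 + 7 K$)
$\frac{1}{f{\left(m{\left(q{\left(6,-5 \right)} \right)} \right)}} = \frac{1}{48 + 7 \cdot 13} = \frac{1}{48 + 91} = \frac{1}{139}$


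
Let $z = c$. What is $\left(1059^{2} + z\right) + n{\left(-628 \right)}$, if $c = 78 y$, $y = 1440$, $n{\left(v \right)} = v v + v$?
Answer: $1627557$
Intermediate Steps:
$n{\left(v \right)} = v + v^{2}$ ($n{\left(v \right)} = v^{2} + v = v + v^{2}$)
$c = 112320$ ($c = 78 \cdot 1440 = 112320$)
$z = 112320$
$\left(1059^{2} + z\right) + n{\left(-628 \right)} = \left(1059^{2} + 112320\right) - 628 \left(1 - 628\right) = \left(1121481 + 112320\right) - -393756 = 1233801 + 393756 = 1627557$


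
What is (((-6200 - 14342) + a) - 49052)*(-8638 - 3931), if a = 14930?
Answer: 687071816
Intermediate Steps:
(((-6200 - 14342) + a) - 49052)*(-8638 - 3931) = (((-6200 - 14342) + 14930) - 49052)*(-8638 - 3931) = ((-20542 + 14930) - 49052)*(-12569) = (-5612 - 49052)*(-12569) = -54664*(-12569) = 687071816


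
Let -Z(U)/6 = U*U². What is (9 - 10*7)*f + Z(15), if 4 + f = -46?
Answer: -17200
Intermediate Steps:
f = -50 (f = -4 - 46 = -50)
Z(U) = -6*U³ (Z(U) = -6*U*U² = -6*U³)
(9 - 10*7)*f + Z(15) = (9 - 10*7)*(-50) - 6*15³ = (9 - 70)*(-50) - 6*3375 = -61*(-50) - 20250 = 3050 - 20250 = -17200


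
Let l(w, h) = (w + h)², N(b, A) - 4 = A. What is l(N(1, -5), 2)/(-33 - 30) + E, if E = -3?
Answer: -190/63 ≈ -3.0159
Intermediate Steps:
N(b, A) = 4 + A
l(w, h) = (h + w)²
l(N(1, -5), 2)/(-33 - 30) + E = (2 + (4 - 5))²/(-33 - 30) - 3 = (2 - 1)²/(-63) - 3 = 1²*(-1/63) - 3 = 1*(-1/63) - 3 = -1/63 - 3 = -190/63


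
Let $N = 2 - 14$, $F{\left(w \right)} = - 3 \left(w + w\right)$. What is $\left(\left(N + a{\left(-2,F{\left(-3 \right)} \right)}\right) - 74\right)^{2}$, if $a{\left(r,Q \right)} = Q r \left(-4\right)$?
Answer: $3364$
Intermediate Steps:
$F{\left(w \right)} = - 6 w$ ($F{\left(w \right)} = - 3 \cdot 2 w = - 6 w$)
$N = -12$ ($N = 2 - 14 = -12$)
$a{\left(r,Q \right)} = - 4 Q r$
$\left(\left(N + a{\left(-2,F{\left(-3 \right)} \right)}\right) - 74\right)^{2} = \left(\left(-12 - 4 \left(\left(-6\right) \left(-3\right)\right) \left(-2\right)\right) - 74\right)^{2} = \left(\left(-12 - 72 \left(-2\right)\right) - 74\right)^{2} = \left(\left(-12 + 144\right) - 74\right)^{2} = \left(132 - 74\right)^{2} = 58^{2} = 3364$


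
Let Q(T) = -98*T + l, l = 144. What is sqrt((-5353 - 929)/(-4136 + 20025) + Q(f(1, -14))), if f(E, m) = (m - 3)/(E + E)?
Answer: 7*sqrt(5031712631)/15889 ≈ 31.251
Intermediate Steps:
f(E, m) = (-3 + m)/(2*E) (f(E, m) = (-3 + m)/((2*E)) = (-3 + m)*(1/(2*E)) = (-3 + m)/(2*E))
Q(T) = 144 - 98*T (Q(T) = -98*T + 144 = 144 - 98*T)
sqrt((-5353 - 929)/(-4136 + 20025) + Q(f(1, -14))) = sqrt((-5353 - 929)/(-4136 + 20025) + (144 - 49*(-3 - 14)/1)) = sqrt(-6282/15889 + (144 - 49*(-17))) = sqrt(-6282*1/15889 + (144 - 98*(-17/2))) = sqrt(-6282/15889 + (144 + 833)) = sqrt(-6282/15889 + 977) = sqrt(15517271/15889) = 7*sqrt(5031712631)/15889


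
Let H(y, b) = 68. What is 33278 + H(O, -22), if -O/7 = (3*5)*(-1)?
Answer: 33346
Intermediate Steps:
O = 105 (O = -7*3*5*(-1) = -105*(-1) = -7*(-15) = 105)
33278 + H(O, -22) = 33278 + 68 = 33346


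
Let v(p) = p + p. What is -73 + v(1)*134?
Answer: 195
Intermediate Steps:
v(p) = 2*p
-73 + v(1)*134 = -73 + (2*1)*134 = -73 + 2*134 = -73 + 268 = 195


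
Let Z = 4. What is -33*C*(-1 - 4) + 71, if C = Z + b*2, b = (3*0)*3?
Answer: 731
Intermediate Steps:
b = 0 (b = 0*3 = 0)
C = 4 (C = 4 + 0*2 = 4 + 0 = 4)
-33*C*(-1 - 4) + 71 = -132*(-1 - 4) + 71 = -132*(-5) + 71 = -33*(-20) + 71 = 660 + 71 = 731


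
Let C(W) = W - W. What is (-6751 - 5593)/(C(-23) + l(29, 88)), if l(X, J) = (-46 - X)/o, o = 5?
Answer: 12344/15 ≈ 822.93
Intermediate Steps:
l(X, J) = -46/5 - X/5 (l(X, J) = (-46 - X)/5 = (-46 - X)*(1/5) = -46/5 - X/5)
C(W) = 0
(-6751 - 5593)/(C(-23) + l(29, 88)) = (-6751 - 5593)/(0 + (-46/5 - 1/5*29)) = -12344/(0 + (-46/5 - 29/5)) = -12344/(0 - 15) = -12344/(-15) = -12344*(-1/15) = 12344/15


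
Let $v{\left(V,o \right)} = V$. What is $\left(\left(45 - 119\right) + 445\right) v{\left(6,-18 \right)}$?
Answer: $2226$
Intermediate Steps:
$\left(\left(45 - 119\right) + 445\right) v{\left(6,-18 \right)} = \left(\left(45 - 119\right) + 445\right) 6 = \left(-74 + 445\right) 6 = 371 \cdot 6 = 2226$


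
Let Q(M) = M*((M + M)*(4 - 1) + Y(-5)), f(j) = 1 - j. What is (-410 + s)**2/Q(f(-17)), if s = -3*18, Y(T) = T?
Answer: 107648/927 ≈ 116.13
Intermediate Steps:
s = -54
Q(M) = M*(-5 + 6*M) (Q(M) = M*((M + M)*(4 - 1) - 5) = M*((2*M)*3 - 5) = M*(6*M - 5) = M*(-5 + 6*M))
(-410 + s)**2/Q(f(-17)) = (-410 - 54)**2/(((1 - 1*(-17))*(-5 + 6*(1 - 1*(-17))))) = (-464)**2/(((1 + 17)*(-5 + 6*(1 + 17)))) = 215296/((18*(-5 + 6*18))) = 215296/((18*(-5 + 108))) = 215296/((18*103)) = 215296/1854 = 215296*(1/1854) = 107648/927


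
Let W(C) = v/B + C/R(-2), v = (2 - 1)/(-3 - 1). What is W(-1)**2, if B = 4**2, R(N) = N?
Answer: 961/4096 ≈ 0.23462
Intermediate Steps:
v = -1/4 (v = 1/(-4) = 1*(-1/4) = -1/4 ≈ -0.25000)
B = 16
W(C) = -1/64 - C/2 (W(C) = -1/4/16 + C/(-2) = -1/4*1/16 + C*(-1/2) = -1/64 - C/2)
W(-1)**2 = (-1/64 - 1/2*(-1))**2 = (-1/64 + 1/2)**2 = (31/64)**2 = 961/4096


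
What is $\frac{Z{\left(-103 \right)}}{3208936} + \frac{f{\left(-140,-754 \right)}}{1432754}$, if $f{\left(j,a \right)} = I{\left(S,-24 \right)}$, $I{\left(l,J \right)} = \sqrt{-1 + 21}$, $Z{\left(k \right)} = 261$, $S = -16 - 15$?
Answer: $\frac{261}{3208936} + \frac{\sqrt{5}}{716377} \approx 8.4457 \cdot 10^{-5}$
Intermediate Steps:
$S = -31$ ($S = -16 - 15 = -31$)
$I{\left(l,J \right)} = 2 \sqrt{5}$ ($I{\left(l,J \right)} = \sqrt{20} = 2 \sqrt{5}$)
$f{\left(j,a \right)} = 2 \sqrt{5}$
$\frac{Z{\left(-103 \right)}}{3208936} + \frac{f{\left(-140,-754 \right)}}{1432754} = \frac{261}{3208936} + \frac{2 \sqrt{5}}{1432754} = 261 \cdot \frac{1}{3208936} + 2 \sqrt{5} \cdot \frac{1}{1432754} = \frac{261}{3208936} + \frac{\sqrt{5}}{716377}$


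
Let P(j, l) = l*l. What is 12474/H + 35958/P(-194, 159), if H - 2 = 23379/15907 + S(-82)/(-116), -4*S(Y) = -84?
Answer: 3661103104634/964866219 ≈ 3794.4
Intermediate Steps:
S(Y) = 21 (S(Y) = -¼*(-84) = 21)
H = 6068341/1845212 (H = 2 + (23379/15907 + 21/(-116)) = 2 + (23379*(1/15907) + 21*(-1/116)) = 2 + (23379/15907 - 21/116) = 2 + 2377917/1845212 = 6068341/1845212 ≈ 3.2887)
P(j, l) = l²
12474/H + 35958/P(-194, 159) = 12474/(6068341/1845212) + 35958/(159²) = 12474*(1845212/6068341) + 35958/25281 = 23017174488/6068341 + 35958*(1/25281) = 23017174488/6068341 + 11986/8427 = 3661103104634/964866219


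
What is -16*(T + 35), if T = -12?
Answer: -368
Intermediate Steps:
-16*(T + 35) = -16*(-12 + 35) = -16*23 = -368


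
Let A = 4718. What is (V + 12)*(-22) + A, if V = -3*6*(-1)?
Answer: 4058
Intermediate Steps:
V = 18 (V = -18*(-1) = 18)
(V + 12)*(-22) + A = (18 + 12)*(-22) + 4718 = 30*(-22) + 4718 = -660 + 4718 = 4058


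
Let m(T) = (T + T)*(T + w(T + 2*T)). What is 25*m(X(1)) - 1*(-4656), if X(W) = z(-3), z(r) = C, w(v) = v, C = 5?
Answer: 9656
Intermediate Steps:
z(r) = 5
X(W) = 5
m(T) = 8*T² (m(T) = (T + T)*(T + (T + 2*T)) = (2*T)*(T + 3*T) = (2*T)*(4*T) = 8*T²)
25*m(X(1)) - 1*(-4656) = 25*(8*5²) - 1*(-4656) = 25*(8*25) + 4656 = 25*200 + 4656 = 5000 + 4656 = 9656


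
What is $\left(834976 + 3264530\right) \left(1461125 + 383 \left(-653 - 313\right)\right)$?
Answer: $4473163673382$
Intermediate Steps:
$\left(834976 + 3264530\right) \left(1461125 + 383 \left(-653 - 313\right)\right) = 4099506 \left(1461125 + 383 \left(-966\right)\right) = 4099506 \left(1461125 - 369978\right) = 4099506 \cdot 1091147 = 4473163673382$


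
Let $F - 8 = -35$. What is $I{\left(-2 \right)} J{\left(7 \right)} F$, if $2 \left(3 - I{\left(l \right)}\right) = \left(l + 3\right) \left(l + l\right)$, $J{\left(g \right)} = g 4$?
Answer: $-3780$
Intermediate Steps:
$F = -27$ ($F = 8 - 35 = -27$)
$J{\left(g \right)} = 4 g$
$I{\left(l \right)} = 3 - l \left(3 + l\right)$ ($I{\left(l \right)} = 3 - \frac{\left(l + 3\right) \left(l + l\right)}{2} = 3 - \frac{\left(3 + l\right) 2 l}{2} = 3 - \frac{2 l \left(3 + l\right)}{2} = 3 - l \left(3 + l\right)$)
$I{\left(-2 \right)} J{\left(7 \right)} F = \left(3 - \left(-2\right)^{2} - -6\right) 4 \cdot 7 \left(-27\right) = \left(3 - 4 + 6\right) 28 \left(-27\right) = 5 \cdot 28 \left(-27\right) = 140 \left(-27\right) = -3780$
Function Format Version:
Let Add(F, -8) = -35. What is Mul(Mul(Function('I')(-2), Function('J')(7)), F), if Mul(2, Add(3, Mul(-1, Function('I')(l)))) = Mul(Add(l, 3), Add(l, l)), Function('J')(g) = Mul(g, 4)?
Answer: -3780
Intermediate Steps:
F = -27 (F = Add(8, -35) = -27)
Function('J')(g) = Mul(4, g)
Function('I')(l) = Add(3, Mul(-1, l, Add(3, l))) (Function('I')(l) = Add(3, Mul(Rational(-1, 2), Mul(Add(l, 3), Add(l, l)))) = Add(3, Mul(Rational(-1, 2), Mul(Add(3, l), Mul(2, l)))) = Add(3, Mul(Rational(-1, 2), Mul(2, l, Add(3, l)))) = Add(3, Mul(-1, l, Add(3, l))))
Mul(Mul(Function('I')(-2), Function('J')(7)), F) = Mul(Mul(Add(3, Mul(-1, Pow(-2, 2)), Mul(-3, -2)), Mul(4, 7)), -27) = Mul(Mul(Add(3, Mul(-1, 4), 6), 28), -27) = Mul(Mul(Add(3, -4, 6), 28), -27) = Mul(Mul(5, 28), -27) = Mul(140, -27) = -3780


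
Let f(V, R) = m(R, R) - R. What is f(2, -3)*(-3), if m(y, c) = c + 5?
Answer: -15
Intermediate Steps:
m(y, c) = 5 + c
f(V, R) = 5 (f(V, R) = (5 + R) - R = 5)
f(2, -3)*(-3) = 5*(-3) = -15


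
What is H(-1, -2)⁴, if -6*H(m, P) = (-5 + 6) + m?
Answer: 0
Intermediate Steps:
H(m, P) = -⅙ - m/6 (H(m, P) = -((-5 + 6) + m)/6 = -(1 + m)/6 = -⅙ - m/6)
H(-1, -2)⁴ = (-⅙ - ⅙*(-1))⁴ = (-⅙ + ⅙)⁴ = 0⁴ = 0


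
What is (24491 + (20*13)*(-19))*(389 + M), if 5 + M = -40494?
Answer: -784190610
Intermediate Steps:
M = -40499 (M = -5 - 40494 = -40499)
(24491 + (20*13)*(-19))*(389 + M) = (24491 + (20*13)*(-19))*(389 - 40499) = (24491 + 260*(-19))*(-40110) = (24491 - 4940)*(-40110) = 19551*(-40110) = -784190610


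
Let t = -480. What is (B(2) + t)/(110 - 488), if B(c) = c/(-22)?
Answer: 5281/4158 ≈ 1.2701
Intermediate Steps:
B(c) = -c/22 (B(c) = c*(-1/22) = -c/22)
(B(2) + t)/(110 - 488) = (-1/22*2 - 480)/(110 - 488) = (-1/11 - 480)/(-378) = -5281/11*(-1/378) = 5281/4158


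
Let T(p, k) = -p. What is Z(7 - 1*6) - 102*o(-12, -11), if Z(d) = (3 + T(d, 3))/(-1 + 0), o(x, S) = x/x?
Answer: -104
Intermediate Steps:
o(x, S) = 1
Z(d) = -3 + d (Z(d) = (3 - d)/(-1 + 0) = (3 - d)/(-1) = (3 - d)*(-1) = -3 + d)
Z(7 - 1*6) - 102*o(-12, -11) = (-3 + (7 - 1*6)) - 102*1 = (-3 + (7 - 6)) - 102 = (-3 + 1) - 102 = -2 - 102 = -104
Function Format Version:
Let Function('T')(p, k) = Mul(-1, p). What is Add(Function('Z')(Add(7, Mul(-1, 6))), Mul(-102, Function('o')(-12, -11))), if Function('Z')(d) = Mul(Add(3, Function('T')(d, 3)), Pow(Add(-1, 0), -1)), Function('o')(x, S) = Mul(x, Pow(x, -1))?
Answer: -104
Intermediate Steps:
Function('o')(x, S) = 1
Function('Z')(d) = Add(-3, d) (Function('Z')(d) = Mul(Add(3, Mul(-1, d)), Pow(Add(-1, 0), -1)) = Mul(Add(3, Mul(-1, d)), Pow(-1, -1)) = Mul(Add(3, Mul(-1, d)), -1) = Add(-3, d))
Add(Function('Z')(Add(7, Mul(-1, 6))), Mul(-102, Function('o')(-12, -11))) = Add(Add(-3, Add(7, Mul(-1, 6))), Mul(-102, 1)) = Add(Add(-3, Add(7, -6)), -102) = Add(Add(-3, 1), -102) = Add(-2, -102) = -104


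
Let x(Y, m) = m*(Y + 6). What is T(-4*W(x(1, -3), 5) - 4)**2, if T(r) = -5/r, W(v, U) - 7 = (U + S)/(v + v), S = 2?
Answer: 225/8836 ≈ 0.025464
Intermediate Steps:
x(Y, m) = m*(6 + Y)
W(v, U) = 7 + (2 + U)/(2*v) (W(v, U) = 7 + (U + 2)/(v + v) = 7 + (2 + U)/((2*v)) = 7 + (2 + U)*(1/(2*v)) = 7 + (2 + U)/(2*v))
T(-4*W(x(1, -3), 5) - 4)**2 = (-5/(-2*(2 + 5 + 14*(-3*(6 + 1)))/((-3*(6 + 1))) - 4))**2 = (-5/(-2*(2 + 5 + 14*(-3*7))/((-3*7)) - 4))**2 = (-5/(-2*(2 + 5 + 14*(-21))/(-21) - 4))**2 = (-5/(-2*(-1)*(2 + 5 - 294)/21 - 4))**2 = (-5/(-2*(-1)*(-287)/21 - 4))**2 = (-5/(-4*41/6 - 4))**2 = (-5/(-82/3 - 4))**2 = (-5/(-94/3))**2 = (-5*(-3/94))**2 = (15/94)**2 = 225/8836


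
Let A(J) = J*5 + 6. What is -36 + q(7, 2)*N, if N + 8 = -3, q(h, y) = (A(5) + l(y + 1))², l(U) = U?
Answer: -12752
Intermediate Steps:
A(J) = 6 + 5*J (A(J) = 5*J + 6 = 6 + 5*J)
q(h, y) = (32 + y)² (q(h, y) = ((6 + 5*5) + (y + 1))² = ((6 + 25) + (1 + y))² = (31 + (1 + y))² = (32 + y)²)
N = -11 (N = -8 - 3 = -11)
-36 + q(7, 2)*N = -36 + (32 + 2)²*(-11) = -36 + 34²*(-11) = -36 + 1156*(-11) = -36 - 12716 = -12752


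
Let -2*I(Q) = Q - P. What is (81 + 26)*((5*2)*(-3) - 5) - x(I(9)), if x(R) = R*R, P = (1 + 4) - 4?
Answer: -3761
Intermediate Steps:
P = 1 (P = 5 - 4 = 1)
I(Q) = ½ - Q/2 (I(Q) = -(Q - 1*1)/2 = -(Q - 1)/2 = -(-1 + Q)/2 = ½ - Q/2)
x(R) = R²
(81 + 26)*((5*2)*(-3) - 5) - x(I(9)) = (81 + 26)*((5*2)*(-3) - 5) - (½ - ½*9)² = 107*(10*(-3) - 5) - (½ - 9/2)² = 107*(-30 - 5) - 1*(-4)² = 107*(-35) - 1*16 = -3745 - 16 = -3761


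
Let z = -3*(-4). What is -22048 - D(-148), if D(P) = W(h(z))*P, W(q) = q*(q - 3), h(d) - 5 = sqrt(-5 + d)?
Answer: -19532 + 1036*sqrt(7) ≈ -16791.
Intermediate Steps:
z = 12
h(d) = 5 + sqrt(-5 + d)
W(q) = q*(-3 + q)
D(P) = P*(2 + sqrt(7))*(5 + sqrt(7)) (D(P) = ((5 + sqrt(-5 + 12))*(-3 + (5 + sqrt(-5 + 12))))*P = ((5 + sqrt(7))*(-3 + (5 + sqrt(7))))*P = ((5 + sqrt(7))*(2 + sqrt(7)))*P = ((2 + sqrt(7))*(5 + sqrt(7)))*P = P*(2 + sqrt(7))*(5 + sqrt(7)))
-22048 - D(-148) = -22048 - (-148)*(17 + 7*sqrt(7)) = -22048 - (-2516 - 1036*sqrt(7)) = -22048 + (2516 + 1036*sqrt(7)) = -19532 + 1036*sqrt(7)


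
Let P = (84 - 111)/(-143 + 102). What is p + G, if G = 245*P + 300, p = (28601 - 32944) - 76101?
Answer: -3279289/41 ≈ -79983.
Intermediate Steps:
P = 27/41 (P = -27/(-41) = -27*(-1/41) = 27/41 ≈ 0.65854)
p = -80444 (p = -4343 - 76101 = -80444)
G = 18915/41 (G = 245*(27/41) + 300 = 6615/41 + 300 = 18915/41 ≈ 461.34)
p + G = -80444 + 18915/41 = -3279289/41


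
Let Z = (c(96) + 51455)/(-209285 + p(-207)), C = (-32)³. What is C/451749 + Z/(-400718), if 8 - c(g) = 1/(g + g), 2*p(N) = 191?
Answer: -175794371590810487/2423571891075756096 ≈ -0.072535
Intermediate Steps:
p(N) = 191/2 (p(N) = (½)*191 = 191/2)
C = -32768
c(g) = 8 - 1/(2*g) (c(g) = 8 - 1/(g + g) = 8 - 1/(2*g))
Z = -9880895/40164384 (Z = ((8 - ½/96) + 51455)/(-209285 + 191/2) = ((8 - ½*1/96) + 51455)/(-418379/2) = ((8 - 1/192) + 51455)*(-2/418379) = (1535/192 + 51455)*(-2/418379) = (9880895/192)*(-2/418379) = -9880895/40164384 ≈ -0.24601)
C/451749 + Z/(-400718) = -32768/451749 - 9880895/40164384/(-400718) = -32768*1/451749 - 9880895/40164384*(-1/400718) = -32768/451749 + 9880895/16094591627712 = -175794371590810487/2423571891075756096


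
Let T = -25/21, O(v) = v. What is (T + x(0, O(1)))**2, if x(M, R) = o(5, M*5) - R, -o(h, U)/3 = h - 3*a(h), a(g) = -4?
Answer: 1247689/441 ≈ 2829.2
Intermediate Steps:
o(h, U) = -36 - 3*h (o(h, U) = -3*(h - 3*(-4)) = -3*(h + 12) = -3*(12 + h) = -36 - 3*h)
x(M, R) = -51 - R (x(M, R) = (-36 - 3*5) - R = (-36 - 15) - R = -51 - R)
T = -25/21 (T = -25*1/21 = -25/21 ≈ -1.1905)
(T + x(0, O(1)))**2 = (-25/21 + (-51 - 1*1))**2 = (-25/21 + (-51 - 1))**2 = (-25/21 - 52)**2 = (-1117/21)**2 = 1247689/441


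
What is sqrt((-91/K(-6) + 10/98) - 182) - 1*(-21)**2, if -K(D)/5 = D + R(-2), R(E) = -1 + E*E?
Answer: -441 + I*sqrt(2072310)/105 ≈ -441.0 + 13.71*I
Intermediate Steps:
R(E) = -1 + E**2
K(D) = -15 - 5*D (K(D) = -5*(D + (-1 + (-2)**2)) = -5*(D + (-1 + 4)) = -5*(D + 3) = -5*(3 + D) = -15 - 5*D)
sqrt((-91/K(-6) + 10/98) - 182) - 1*(-21)**2 = sqrt((-91/(-15 - 5*(-6)) + 10/98) - 182) - 1*(-21)**2 = sqrt((-91/(-15 + 30) + 10*(1/98)) - 182) - 1*441 = sqrt((-91/15 + 5/49) - 182) - 441 = sqrt(-4384/735 - 182) - 441 = sqrt(-138154/735) - 441 = I*sqrt(2072310)/105 - 441 = -441 + I*sqrt(2072310)/105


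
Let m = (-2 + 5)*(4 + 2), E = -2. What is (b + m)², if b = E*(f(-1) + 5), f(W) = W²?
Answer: 36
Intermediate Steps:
m = 18 (m = 3*6 = 18)
b = -12 (b = -2*((-1)² + 5) = -2*(1 + 5) = -2*6 = -12)
(b + m)² = (-12 + 18)² = 6² = 36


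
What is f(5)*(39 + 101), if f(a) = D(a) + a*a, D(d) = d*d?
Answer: 7000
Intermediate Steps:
D(d) = d²
f(a) = 2*a² (f(a) = a² + a*a = a² + a² = 2*a²)
f(5)*(39 + 101) = (2*5²)*(39 + 101) = (2*25)*140 = 50*140 = 7000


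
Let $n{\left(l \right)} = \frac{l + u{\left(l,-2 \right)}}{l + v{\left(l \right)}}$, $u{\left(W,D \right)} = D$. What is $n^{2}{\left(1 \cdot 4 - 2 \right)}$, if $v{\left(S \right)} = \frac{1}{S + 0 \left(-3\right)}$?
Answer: $0$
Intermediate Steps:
$v{\left(S \right)} = \frac{1}{S}$ ($v{\left(S \right)} = \frac{1}{S + 0} = \frac{1}{S}$)
$n{\left(l \right)} = \frac{-2 + l}{l + \frac{1}{l}}$ ($n{\left(l \right)} = \frac{l - 2}{l + \frac{1}{l}} = \frac{-2 + l}{l + \frac{1}{l}}$)
$n^{2}{\left(1 \cdot 4 - 2 \right)} = \left(\frac{\left(1 \cdot 4 - 2\right) \left(-2 + \left(1 \cdot 4 - 2\right)\right)}{1 + \left(1 \cdot 4 - 2\right)^{2}}\right)^{2} = \left(\frac{\left(4 - 2\right) \left(-2 + \left(4 - 2\right)\right)}{1 + \left(4 - 2\right)^{2}}\right)^{2} = \left(\frac{2 \left(-2 + 2\right)}{1 + 2^{2}}\right)^{2} = \left(2 \frac{1}{1 + 4} \cdot 0\right)^{2} = \left(2 \cdot \frac{1}{5} \cdot 0\right)^{2} = 0^{2} = 0$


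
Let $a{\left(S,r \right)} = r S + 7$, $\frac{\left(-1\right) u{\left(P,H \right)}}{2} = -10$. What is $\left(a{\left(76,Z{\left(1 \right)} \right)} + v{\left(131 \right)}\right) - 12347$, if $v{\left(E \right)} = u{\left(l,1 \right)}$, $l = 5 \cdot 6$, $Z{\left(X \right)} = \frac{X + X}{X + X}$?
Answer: $-12244$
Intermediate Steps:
$Z{\left(X \right)} = 1$ ($Z{\left(X \right)} = \frac{2 X}{2 X} = 2 X \frac{1}{2 X} = 1$)
$l = 30$
$u{\left(P,H \right)} = 20$ ($u{\left(P,H \right)} = \left(-2\right) \left(-10\right) = 20$)
$a{\left(S,r \right)} = 7 + S r$ ($a{\left(S,r \right)} = S r + 7 = 7 + S r$)
$v{\left(E \right)} = 20$
$\left(a{\left(76,Z{\left(1 \right)} \right)} + v{\left(131 \right)}\right) - 12347 = \left(\left(7 + 76 \cdot 1\right) + 20\right) - 12347 = \left(\left(7 + 76\right) + 20\right) - 12347 = \left(83 + 20\right) - 12347 = 103 - 12347 = -12244$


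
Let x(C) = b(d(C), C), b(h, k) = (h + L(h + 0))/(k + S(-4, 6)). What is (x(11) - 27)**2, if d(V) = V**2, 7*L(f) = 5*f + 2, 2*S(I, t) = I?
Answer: 61009/3969 ≈ 15.371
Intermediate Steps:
S(I, t) = I/2
L(f) = 2/7 + 5*f/7 (L(f) = (5*f + 2)/7 = (2 + 5*f)/7 = 2/7 + 5*f/7)
b(h, k) = (2/7 + 12*h/7)/(-2 + k) (b(h, k) = (h + (2/7 + 5*(h + 0)/7))/(k + (1/2)*(-4)) = (h + (2/7 + 5*h/7))/(k - 2) = (2/7 + 12*h/7)/(-2 + k))
x(C) = 2*(1 + 6*C**2)/(7*(-2 + C))
(x(11) - 27)**2 = (2*(1 + 6*11**2)/(7*(-2 + 11)) - 27)**2 = ((2/7)*(1 + 6*121)/9 - 27)**2 = ((2/7)*(1/9)*(1 + 726) - 27)**2 = ((2/7)*(1/9)*727 - 27)**2 = (1454/63 - 27)**2 = (-247/63)**2 = 61009/3969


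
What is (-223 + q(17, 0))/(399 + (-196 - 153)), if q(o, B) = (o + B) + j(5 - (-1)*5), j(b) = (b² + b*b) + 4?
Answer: -1/25 ≈ -0.040000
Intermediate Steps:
j(b) = 4 + 2*b² (j(b) = (b² + b²) + 4 = 2*b² + 4 = 4 + 2*b²)
q(o, B) = 204 + B + o (q(o, B) = (o + B) + (4 + 2*(5 - (-1)*5)²) = (B + o) + (4 + 2*(5 - 1*(-5))²) = (B + o) + (4 + 2*(5 + 5)²) = (B + o) + (4 + 2*10²) = (B + o) + (4 + 2*100) = (B + o) + (4 + 200) = (B + o) + 204 = 204 + B + o)
(-223 + q(17, 0))/(399 + (-196 - 153)) = (-223 + (204 + 0 + 17))/(399 + (-196 - 153)) = (-223 + 221)/(399 - 349) = -2/50 = -2*1/50 = -1/25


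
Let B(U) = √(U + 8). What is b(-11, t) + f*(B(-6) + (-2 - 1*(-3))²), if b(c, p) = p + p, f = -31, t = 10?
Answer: -11 - 31*√2 ≈ -54.841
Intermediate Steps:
B(U) = √(8 + U)
b(c, p) = 2*p
b(-11, t) + f*(B(-6) + (-2 - 1*(-3))²) = 2*10 - 31*(√(8 - 6) + (-2 - 1*(-3))²) = 20 - 31*(√2 + (-2 + 3)²) = 20 - 31*(√2 + 1²) = 20 - 31*(√2 + 1) = 20 - 31*(1 + √2) = 20 + (-31 - 31*√2) = -11 - 31*√2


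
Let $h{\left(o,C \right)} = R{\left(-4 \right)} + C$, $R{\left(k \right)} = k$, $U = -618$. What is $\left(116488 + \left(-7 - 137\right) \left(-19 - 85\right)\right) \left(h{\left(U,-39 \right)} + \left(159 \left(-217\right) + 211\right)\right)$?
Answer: $-4513816440$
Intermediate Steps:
$h{\left(o,C \right)} = -4 + C$
$\left(116488 + \left(-7 - 137\right) \left(-19 - 85\right)\right) \left(h{\left(U,-39 \right)} + \left(159 \left(-217\right) + 211\right)\right) = \left(116488 + \left(-7 - 137\right) \left(-19 - 85\right)\right) \left(\left(-4 - 39\right) + \left(159 \left(-217\right) + 211\right)\right) = \left(116488 - -14976\right) \left(-43 + \left(-34503 + 211\right)\right) = \left(116488 + 14976\right) \left(-43 - 34292\right) = 131464 \left(-34335\right) = -4513816440$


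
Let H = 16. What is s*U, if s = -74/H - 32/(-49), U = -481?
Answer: 748917/392 ≈ 1910.5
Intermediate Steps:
s = -1557/392 (s = -74/16 - 32/(-49) = -74*1/16 - 32*(-1/49) = -37/8 + 32/49 = -1557/392 ≈ -3.9719)
s*U = -1557/392*(-481) = 748917/392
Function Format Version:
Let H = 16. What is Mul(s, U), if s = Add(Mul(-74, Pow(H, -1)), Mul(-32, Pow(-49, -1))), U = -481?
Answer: Rational(748917, 392) ≈ 1910.5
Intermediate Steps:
s = Rational(-1557, 392) (s = Add(Mul(-74, Pow(16, -1)), Mul(-32, Pow(-49, -1))) = Add(Mul(-74, Rational(1, 16)), Mul(-32, Rational(-1, 49))) = Add(Rational(-37, 8), Rational(32, 49)) = Rational(-1557, 392) ≈ -3.9719)
Mul(s, U) = Mul(Rational(-1557, 392), -481) = Rational(748917, 392)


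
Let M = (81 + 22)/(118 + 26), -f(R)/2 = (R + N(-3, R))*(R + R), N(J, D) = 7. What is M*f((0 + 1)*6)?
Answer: -1339/6 ≈ -223.17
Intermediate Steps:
f(R) = -4*R*(7 + R) (f(R) = -2*(R + 7)*(R + R) = -2*(7 + R)*2*R = -4*R*(7 + R))
M = 103/144 ≈ 0.71528
M*f((0 + 1)*6) = 103*(-4*(0 + 1)*6*(7 + (0 + 1)*6))/144 = 103*(-4*1*6*(7 + 1*6))/144 = 103*(-4*6*(7 + 6))/144 = 103*(-4*6*13)/144 = (103/144)*(-312) = -1339/6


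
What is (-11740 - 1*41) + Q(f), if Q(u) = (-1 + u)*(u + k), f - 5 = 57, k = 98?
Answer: -2021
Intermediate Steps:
f = 62 (f = 5 + 57 = 62)
Q(u) = (-1 + u)*(98 + u) (Q(u) = (-1 + u)*(u + 98) = (-1 + u)*(98 + u))
(-11740 - 1*41) + Q(f) = (-11740 - 1*41) + (-98 + 62² + 97*62) = (-11740 - 41) + (-98 + 3844 + 6014) = -11781 + 9760 = -2021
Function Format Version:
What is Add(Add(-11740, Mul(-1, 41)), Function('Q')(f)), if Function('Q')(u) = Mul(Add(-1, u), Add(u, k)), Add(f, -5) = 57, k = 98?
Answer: -2021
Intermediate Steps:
f = 62 (f = Add(5, 57) = 62)
Function('Q')(u) = Mul(Add(-1, u), Add(98, u)) (Function('Q')(u) = Mul(Add(-1, u), Add(u, 98)) = Mul(Add(-1, u), Add(98, u)))
Add(Add(-11740, Mul(-1, 41)), Function('Q')(f)) = Add(Add(-11740, Mul(-1, 41)), Add(-98, Pow(62, 2), Mul(97, 62))) = Add(Add(-11740, -41), Add(-98, 3844, 6014)) = Add(-11781, 9760) = -2021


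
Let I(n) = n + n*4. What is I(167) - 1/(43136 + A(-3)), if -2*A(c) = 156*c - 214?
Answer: 36303294/43477 ≈ 835.00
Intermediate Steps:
A(c) = 107 - 78*c (A(c) = -(156*c - 214)/2 = -(-214 + 156*c)/2 = 107 - 78*c)
I(n) = 5*n (I(n) = n + 4*n = 5*n)
I(167) - 1/(43136 + A(-3)) = 5*167 - 1/(43136 + (107 - 78*(-3))) = 835 - 1/(43136 + (107 + 234)) = 835 - 1/(43136 + 341) = 835 - 1/43477 = 36303294/43477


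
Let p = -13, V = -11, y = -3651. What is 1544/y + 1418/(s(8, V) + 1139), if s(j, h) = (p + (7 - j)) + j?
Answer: 3427766/4136583 ≈ 0.82865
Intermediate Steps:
s(j, h) = -6 (s(j, h) = (-13 + (7 - j)) + j = (-6 - j) + j = -6)
1544/y + 1418/(s(8, V) + 1139) = 1544/(-3651) + 1418/(-6 + 1139) = 1544*(-1/3651) + 1418/1133 = -1544/3651 + 1418*(1/1133) = -1544/3651 + 1418/1133 = 3427766/4136583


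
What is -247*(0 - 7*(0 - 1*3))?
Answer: -5187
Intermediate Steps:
-247*(0 - 7*(0 - 1*3)) = -247*(0 - 7*(0 - 3)) = -247*(0 - 7*(-3)) = -247*(0 + 21) = -247*21 = -5187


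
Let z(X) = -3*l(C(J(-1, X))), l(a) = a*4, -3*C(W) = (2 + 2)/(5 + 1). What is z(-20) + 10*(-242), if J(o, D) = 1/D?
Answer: -7252/3 ≈ -2417.3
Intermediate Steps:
C(W) = -2/9 (C(W) = -(2 + 2)/(3*(5 + 1)) = -4/(3*6) = -⅓*⅔ = -2/9)
l(a) = 4*a
z(X) = 8/3 (z(X) = -12*(-2)/9 = -3*(-8/9) = 8/3)
z(-20) + 10*(-242) = 8/3 + 10*(-242) = 8/3 - 2420 = -7252/3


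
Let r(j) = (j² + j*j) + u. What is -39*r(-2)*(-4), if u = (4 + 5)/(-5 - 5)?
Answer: 5538/5 ≈ 1107.6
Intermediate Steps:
u = -9/10 (u = 9/(-10) = 9*(-⅒) = -9/10 ≈ -0.90000)
r(j) = -9/10 + 2*j² (r(j) = (j² + j*j) - 9/10 = (j² + j²) - 9/10 = 2*j² - 9/10 = -9/10 + 2*j²)
-39*r(-2)*(-4) = -39*(-9/10 + 2*(-2)²)*(-4) = -39*(-9/10 + 2*4)*(-4) = -39*(-9/10 + 8)*(-4) = -39*71/10*(-4) = -2769/10*(-4) = 5538/5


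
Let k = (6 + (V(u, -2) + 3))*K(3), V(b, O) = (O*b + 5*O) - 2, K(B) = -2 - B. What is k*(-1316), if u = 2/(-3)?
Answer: -32900/3 ≈ -10967.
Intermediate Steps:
u = -⅔ (u = 2*(-⅓) = -⅔ ≈ -0.66667)
V(b, O) = -2 + 5*O + O*b (V(b, O) = (5*O + O*b) - 2 = -2 + 5*O + O*b)
k = 25/3 (k = (6 + ((-2 + 5*(-2) - 2*(-⅔)) + 3))*(-2 - 1*3) = (6 + ((-2 - 10 + 4/3) + 3))*(-2 - 3) = (6 + (-32/3 + 3))*(-5) = (6 - 23/3)*(-5) = -5/3*(-5) = 25/3 ≈ 8.3333)
k*(-1316) = (25/3)*(-1316) = -32900/3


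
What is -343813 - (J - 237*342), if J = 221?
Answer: -262980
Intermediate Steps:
-343813 - (J - 237*342) = -343813 - (221 - 237*342) = -343813 - (221 - 81054) = -343813 - 1*(-80833) = -343813 + 80833 = -262980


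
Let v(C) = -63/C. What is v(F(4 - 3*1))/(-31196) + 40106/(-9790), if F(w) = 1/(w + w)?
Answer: -28407119/6941110 ≈ -4.0926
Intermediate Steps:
F(w) = 1/(2*w)
v(F(4 - 3*1))/(-31196) + 40106/(-9790) = -63/(1/(2*(4 - 3*1)))/(-31196) + 40106/(-9790) = -63/(1/(2*(4 - 3)))*(-1/31196) + 40106*(-1/9790) = -63/((½)/1)*(-1/31196) - 1823/445 = -63/((½)*1)*(-1/31196) - 1823/445 = -63/½*(-1/31196) - 1823/445 = -63*2*(-1/31196) - 1823/445 = -126*(-1/31196) - 1823/445 = 63/15598 - 1823/445 = -28407119/6941110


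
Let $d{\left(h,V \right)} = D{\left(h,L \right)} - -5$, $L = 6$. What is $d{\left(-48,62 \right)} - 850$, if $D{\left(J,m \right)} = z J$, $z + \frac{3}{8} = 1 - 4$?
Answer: $-683$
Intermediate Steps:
$z = - \frac{27}{8}$ ($z = - \frac{3}{8} + \left(1 - 4\right) = - \frac{3}{8} - 3 = - \frac{27}{8} \approx -3.375$)
$D{\left(J,m \right)} = - \frac{27 J}{8}$
$d{\left(h,V \right)} = 5 - \frac{27 h}{8}$ ($d{\left(h,V \right)} = - \frac{27 h}{8} - -5 = - \frac{27 h}{8} + 5 = 5 - \frac{27 h}{8}$)
$d{\left(-48,62 \right)} - 850 = \left(5 - -162\right) - 850 = \left(5 + 162\right) - 850 = 167 - 850 = -683$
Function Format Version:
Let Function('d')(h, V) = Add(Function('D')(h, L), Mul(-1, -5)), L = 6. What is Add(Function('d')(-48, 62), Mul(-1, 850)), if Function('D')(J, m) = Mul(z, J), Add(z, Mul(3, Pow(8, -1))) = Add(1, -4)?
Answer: -683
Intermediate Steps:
z = Rational(-27, 8) (z = Add(Rational(-3, 8), Add(1, -4)) = Add(Rational(-3, 8), -3) = Rational(-27, 8) ≈ -3.3750)
Function('D')(J, m) = Mul(Rational(-27, 8), J)
Function('d')(h, V) = Add(5, Mul(Rational(-27, 8), h)) (Function('d')(h, V) = Add(Mul(Rational(-27, 8), h), Mul(-1, -5)) = Add(Mul(Rational(-27, 8), h), 5) = Add(5, Mul(Rational(-27, 8), h)))
Add(Function('d')(-48, 62), Mul(-1, 850)) = Add(Add(5, Mul(Rational(-27, 8), -48)), Mul(-1, 850)) = Add(Add(5, 162), -850) = Add(167, -850) = -683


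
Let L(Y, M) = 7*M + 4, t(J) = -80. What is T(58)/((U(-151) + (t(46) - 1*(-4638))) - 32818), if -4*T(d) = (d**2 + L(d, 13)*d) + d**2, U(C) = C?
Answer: 6119/56822 ≈ 0.10769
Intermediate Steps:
L(Y, M) = 4 + 7*M
T(d) = -95*d/4 - d**2/2 (T(d) = -((d**2 + (4 + 7*13)*d) + d**2)/4 = -((d**2 + (4 + 91)*d) + d**2)/4 = -((d**2 + 95*d) + d**2)/4 = -(2*d**2 + 95*d)/4 = -95*d/4 - d**2/2)
T(58)/((U(-151) + (t(46) - 1*(-4638))) - 32818) = (-1/4*58*(95 + 2*58))/((-151 + (-80 - 1*(-4638))) - 32818) = (-1/4*58*(95 + 116))/((-151 + (-80 + 4638)) - 32818) = (-1/4*58*211)/((-151 + 4558) - 32818) = -6119/(2*(4407 - 32818)) = -6119/2/(-28411) = -6119/2*(-1/28411) = 6119/56822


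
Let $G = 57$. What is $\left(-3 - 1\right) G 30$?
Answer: $-6840$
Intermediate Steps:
$\left(-3 - 1\right) G 30 = \left(-3 - 1\right) 57 \cdot 30 = \left(-4\right) 57 \cdot 30 = \left(-228\right) 30 = -6840$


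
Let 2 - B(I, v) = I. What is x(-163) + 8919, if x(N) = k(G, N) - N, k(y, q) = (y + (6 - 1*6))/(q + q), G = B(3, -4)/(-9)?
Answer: 26646587/2934 ≈ 9082.0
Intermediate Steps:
B(I, v) = 2 - I
G = 1/9 (G = (2 - 1*3)/(-9) = (2 - 3)*(-1/9) = -1*(-1/9) = 1/9 ≈ 0.11111)
k(y, q) = y/(2*q) (k(y, q) = (y + (6 - 6))/((2*q)) = (y + 0)*(1/(2*q)) = y*(1/(2*q)) = y/(2*q))
x(N) = -N + 1/(18*N) (x(N) = (1/2)*(1/9)/N - N = 1/(18*N) - N = -N + 1/(18*N))
x(-163) + 8919 = (-1*(-163) + (1/18)/(-163)) + 8919 = (163 + (1/18)*(-1/163)) + 8919 = (163 - 1/2934) + 8919 = 478241/2934 + 8919 = 26646587/2934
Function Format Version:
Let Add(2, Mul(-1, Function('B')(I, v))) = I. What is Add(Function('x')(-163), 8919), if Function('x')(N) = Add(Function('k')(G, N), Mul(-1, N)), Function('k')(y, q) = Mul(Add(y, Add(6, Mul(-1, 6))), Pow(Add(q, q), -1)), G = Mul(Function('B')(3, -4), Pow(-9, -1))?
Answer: Rational(26646587, 2934) ≈ 9082.0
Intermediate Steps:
Function('B')(I, v) = Add(2, Mul(-1, I))
G = Rational(1, 9) (G = Mul(Add(2, Mul(-1, 3)), Pow(-9, -1)) = Mul(Add(2, -3), Rational(-1, 9)) = Mul(-1, Rational(-1, 9)) = Rational(1, 9) ≈ 0.11111)
Function('k')(y, q) = Mul(Rational(1, 2), y, Pow(q, -1)) (Function('k')(y, q) = Mul(Add(y, Add(6, -6)), Pow(Mul(2, q), -1)) = Mul(Add(y, 0), Mul(Rational(1, 2), Pow(q, -1))) = Mul(y, Mul(Rational(1, 2), Pow(q, -1))) = Mul(Rational(1, 2), y, Pow(q, -1)))
Function('x')(N) = Add(Mul(-1, N), Mul(Rational(1, 18), Pow(N, -1))) (Function('x')(N) = Add(Mul(Rational(1, 2), Rational(1, 9), Pow(N, -1)), Mul(-1, N)) = Add(Mul(Rational(1, 18), Pow(N, -1)), Mul(-1, N)) = Add(Mul(-1, N), Mul(Rational(1, 18), Pow(N, -1))))
Add(Function('x')(-163), 8919) = Add(Add(Mul(-1, -163), Mul(Rational(1, 18), Pow(-163, -1))), 8919) = Add(Add(163, Mul(Rational(1, 18), Rational(-1, 163))), 8919) = Add(Add(163, Rational(-1, 2934)), 8919) = Add(Rational(478241, 2934), 8919) = Rational(26646587, 2934)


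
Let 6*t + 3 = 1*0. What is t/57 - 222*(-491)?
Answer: 12426227/114 ≈ 1.0900e+5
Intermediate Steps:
t = -1/2 (t = -1/2 + (1*0)/6 = -1/2 + (1/6)*0 = -1/2 + 0 = -1/2 ≈ -0.50000)
t/57 - 222*(-491) = -1/2/57 - 222*(-491) = (1/57)*(-1/2) + 109002 = -1/114 + 109002 = 12426227/114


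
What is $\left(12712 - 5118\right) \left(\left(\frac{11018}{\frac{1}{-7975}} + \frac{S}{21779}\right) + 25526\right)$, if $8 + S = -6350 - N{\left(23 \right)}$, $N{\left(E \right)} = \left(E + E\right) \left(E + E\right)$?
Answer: $- \frac{14528333734722980}{21779} \approx -6.6708 \cdot 10^{11}$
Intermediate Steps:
$N{\left(E \right)} = 4 E^{2}$ ($N{\left(E \right)} = 2 E 2 E = 4 E^{2}$)
$S = -8474$ ($S = -8 - \left(6350 + 4 \cdot 23^{2}\right) = -8 - \left(6350 + 4 \cdot 529\right) = -8 - 8466 = -8474$)
$\left(12712 - 5118\right) \left(\left(\frac{11018}{\frac{1}{-7975}} + \frac{S}{21779}\right) + 25526\right) = \left(12712 - 5118\right) \left(\left(\frac{11018}{\frac{1}{-7975}} - \frac{8474}{21779}\right) + 25526\right) = 7594 \left(\left(\frac{11018}{- \frac{1}{7975}} - \frac{8474}{21779}\right) + 25526\right) = 7594 \left(\left(11018 \left(-7975\right) - \frac{8474}{21779}\right) + 25526\right) = 7594 \left(\left(-87868550 - \frac{8474}{21779}\right) + 25526\right) = 7594 \left(- \frac{1913689158924}{21779} + 25526\right) = 7594 \left(- \frac{1913133228170}{21779}\right) = - \frac{14528333734722980}{21779}$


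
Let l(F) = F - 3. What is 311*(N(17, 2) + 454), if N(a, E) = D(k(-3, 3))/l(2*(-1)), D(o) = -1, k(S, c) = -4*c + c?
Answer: 706281/5 ≈ 1.4126e+5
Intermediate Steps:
k(S, c) = -3*c
l(F) = -3 + F
N(a, E) = 1/5 (N(a, E) = -1/(-3 + 2*(-1)) = -1/(-3 - 2) = -1/(-5) = -1*(-1/5) = 1/5)
311*(N(17, 2) + 454) = 311*(1/5 + 454) = 311*(2271/5) = 706281/5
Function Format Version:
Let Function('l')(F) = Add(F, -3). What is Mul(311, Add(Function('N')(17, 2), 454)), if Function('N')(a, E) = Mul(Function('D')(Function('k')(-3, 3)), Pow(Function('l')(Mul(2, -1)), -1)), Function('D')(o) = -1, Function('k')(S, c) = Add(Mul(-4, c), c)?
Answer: Rational(706281, 5) ≈ 1.4126e+5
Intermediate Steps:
Function('k')(S, c) = Mul(-3, c)
Function('l')(F) = Add(-3, F)
Function('N')(a, E) = Rational(1, 5) (Function('N')(a, E) = Mul(-1, Pow(Add(-3, Mul(2, -1)), -1)) = Mul(-1, Pow(Add(-3, -2), -1)) = Mul(-1, Pow(-5, -1)) = Mul(-1, Rational(-1, 5)) = Rational(1, 5))
Mul(311, Add(Function('N')(17, 2), 454)) = Mul(311, Add(Rational(1, 5), 454)) = Mul(311, Rational(2271, 5)) = Rational(706281, 5)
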